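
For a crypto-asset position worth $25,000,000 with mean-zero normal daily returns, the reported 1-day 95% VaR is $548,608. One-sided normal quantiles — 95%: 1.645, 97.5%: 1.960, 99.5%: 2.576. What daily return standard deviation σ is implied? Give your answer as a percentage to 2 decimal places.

1.33%

VaR as a fraction: $548,608 / $25,000,000 = 2.194%.
σ = VaR / z = 2.194% / 1.645 = 1.334%.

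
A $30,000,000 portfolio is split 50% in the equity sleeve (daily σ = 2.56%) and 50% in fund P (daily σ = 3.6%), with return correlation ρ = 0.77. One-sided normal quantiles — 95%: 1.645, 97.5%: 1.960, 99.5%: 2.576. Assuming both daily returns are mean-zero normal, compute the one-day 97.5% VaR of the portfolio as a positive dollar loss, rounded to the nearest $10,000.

$1,710,000

σ_p² = 0.5²·2.56² + 0.5²·3.6² + 2·0.77·0.5·0.5·2.56·3.6 = 8.4266 (%²).
σ_p = √8.4266 = 2.903%.
VaR = 1.960 × 2.903% = 5.690%; on $30,000,000 that is $1,707,000.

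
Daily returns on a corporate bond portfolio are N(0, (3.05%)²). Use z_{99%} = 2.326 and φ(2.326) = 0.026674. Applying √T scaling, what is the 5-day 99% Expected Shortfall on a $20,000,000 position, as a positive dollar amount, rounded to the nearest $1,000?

$3,638,000

σ_{5d} = 3.05% × √5 = 6.820%.
ES multiplier = φ(z)/(1−α) = 0.026674/0.01 = 2.667.
ES = 6.820% × 2.667 = 18.189%; on $20,000,000: $3,637,800.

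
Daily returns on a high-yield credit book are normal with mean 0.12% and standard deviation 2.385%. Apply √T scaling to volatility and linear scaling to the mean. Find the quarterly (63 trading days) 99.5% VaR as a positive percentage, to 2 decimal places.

41.20%

At 99.5%, z = 2.576.
σ_{63d} = 2.385% × √63 = 18.930%; μ_{63d} = 63 × 0.12% = 7.560%.
VaR = −(7.560%) + 2.576 × 18.930% = 41.204%.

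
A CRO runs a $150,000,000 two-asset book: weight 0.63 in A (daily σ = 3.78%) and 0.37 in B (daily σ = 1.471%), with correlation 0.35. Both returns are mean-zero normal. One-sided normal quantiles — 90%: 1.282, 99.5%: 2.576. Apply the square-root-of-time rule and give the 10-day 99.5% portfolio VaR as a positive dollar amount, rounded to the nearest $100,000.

σ_p = √(0.63²·3.78² + 0.37²·1.471² + 2·0.35·0.63·0.37·3.78·1.471) = 2.622%.
σ_{10d} = 2.622% × √10 = 8.291%.
VaR = 2.576 × 8.291% = 21.358%; on $150,000,000 that is $32,037,000.

$32,000,000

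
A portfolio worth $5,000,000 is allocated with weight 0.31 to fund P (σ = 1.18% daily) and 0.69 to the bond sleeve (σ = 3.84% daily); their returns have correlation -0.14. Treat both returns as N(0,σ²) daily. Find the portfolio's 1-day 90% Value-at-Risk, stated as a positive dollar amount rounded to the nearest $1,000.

$168,000

σ_p² = 0.31²·1.18² + 0.69²·3.84² + 2·-0.14·0.31·0.69·1.18·3.84 = 6.8828 (%²).
σ_p = √6.8828 = 2.624%.
At 90%, z = 1.282.
VaR = 1.282 × 2.624% = 3.364%; on $5,000,000 that is $168,200.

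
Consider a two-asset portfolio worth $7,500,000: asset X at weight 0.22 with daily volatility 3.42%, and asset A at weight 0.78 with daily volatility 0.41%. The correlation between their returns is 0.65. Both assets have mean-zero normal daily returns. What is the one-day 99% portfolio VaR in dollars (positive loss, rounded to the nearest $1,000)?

$173,000

σ_p² = 0.22²·3.42² + 0.78²·0.41² + 2·0.65·0.22·0.78·3.42·0.41 = 0.9812 (%²).
σ_p = √0.9812 = 0.991%.
At 99%, z = 2.326.
VaR = 2.326 × 0.991% = 2.305%; on $7,500,000 that is $172,875.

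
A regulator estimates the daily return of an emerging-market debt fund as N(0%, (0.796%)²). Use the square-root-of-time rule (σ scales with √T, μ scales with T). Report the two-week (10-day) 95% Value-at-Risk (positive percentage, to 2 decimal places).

At 95%, z = 1.645.
σ_{10d} = 0.796% × √10 = 2.517%.
VaR = 1.645 × 2.517% = 4.140%.

4.14%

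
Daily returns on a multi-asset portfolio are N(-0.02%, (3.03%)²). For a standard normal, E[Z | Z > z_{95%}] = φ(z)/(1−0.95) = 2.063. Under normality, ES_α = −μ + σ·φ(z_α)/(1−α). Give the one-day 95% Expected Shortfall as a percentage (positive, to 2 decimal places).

ES = −(-0.02%) + 3.03% × 2.063 = 6.271%.

6.27%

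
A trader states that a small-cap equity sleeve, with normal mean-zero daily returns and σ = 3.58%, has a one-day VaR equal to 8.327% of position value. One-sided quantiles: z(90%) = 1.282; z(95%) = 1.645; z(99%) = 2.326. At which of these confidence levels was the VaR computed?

99%

Implied z = VaR/σ = 8.327 / 3.58 = 2.326.
This matches z(99%) = 2.326.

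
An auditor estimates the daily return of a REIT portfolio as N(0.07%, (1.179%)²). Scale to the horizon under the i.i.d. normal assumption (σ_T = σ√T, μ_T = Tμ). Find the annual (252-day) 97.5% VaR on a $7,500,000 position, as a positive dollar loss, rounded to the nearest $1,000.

At 97.5%, z = 1.960.
σ_{252d} = 1.179% × √252 = 18.716%; μ_{252d} = 252 × 0.07% = 17.640%.
VaR = −(17.640%) + 1.960 × 18.716% = 19.043%.
On $7,500,000: 0.19043 × $7,500,000 = $1,428,225.

$1,428,000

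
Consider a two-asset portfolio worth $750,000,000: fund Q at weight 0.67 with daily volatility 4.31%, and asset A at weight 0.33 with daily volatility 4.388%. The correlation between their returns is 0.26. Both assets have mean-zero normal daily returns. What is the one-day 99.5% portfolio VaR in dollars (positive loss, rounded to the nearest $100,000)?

σ_p² = 0.67²·4.31² + 0.33²·4.388² + 2·0.26·0.67·0.33·4.31·4.388 = 12.6100 (%²).
σ_p = √12.6100 = 3.551%.
At 99.5%, z = 2.576.
VaR = 2.576 × 3.551% = 9.147%; on $750,000,000 that is $68,602,500.

$68,600,000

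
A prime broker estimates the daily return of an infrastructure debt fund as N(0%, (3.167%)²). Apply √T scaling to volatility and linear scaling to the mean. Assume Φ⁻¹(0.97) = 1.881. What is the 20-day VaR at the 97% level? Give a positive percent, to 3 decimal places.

σ_{20d} = 3.167% × √20 = 14.163%.
VaR = 1.881 × 14.163% = 26.641%.

26.641%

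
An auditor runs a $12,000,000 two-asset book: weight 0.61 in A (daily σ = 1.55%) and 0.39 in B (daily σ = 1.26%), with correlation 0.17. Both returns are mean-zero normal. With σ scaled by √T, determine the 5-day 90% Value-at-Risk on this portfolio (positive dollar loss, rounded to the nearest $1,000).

$391,000

σ_p = √(0.61²·1.55² + 0.39²·1.26² + 2·0.17·0.61·0.39·1.55·1.26) = 1.137%.
σ_{5d} = 1.137% × √5 = 2.542%.
z(90%) = 1.282.
VaR = 1.282 × 2.542% = 3.259%; on $12,000,000 that is $391,080.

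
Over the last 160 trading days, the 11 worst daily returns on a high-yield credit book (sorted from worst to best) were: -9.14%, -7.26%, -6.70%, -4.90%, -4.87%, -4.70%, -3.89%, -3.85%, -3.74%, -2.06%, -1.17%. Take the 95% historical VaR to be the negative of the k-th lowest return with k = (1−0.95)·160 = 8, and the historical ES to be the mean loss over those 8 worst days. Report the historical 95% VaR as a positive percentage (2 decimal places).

3.85%

k = 8; the 8th lowest return is -3.85%, so VaR = 3.85%.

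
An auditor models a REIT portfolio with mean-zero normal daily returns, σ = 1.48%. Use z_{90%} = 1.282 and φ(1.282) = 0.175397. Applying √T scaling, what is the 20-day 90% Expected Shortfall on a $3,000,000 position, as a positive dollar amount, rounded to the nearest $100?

σ_{20d} = 1.48% × √20 = 6.619%.
ES multiplier = φ(z)/(1−α) = 0.175397/0.1 = 1.754.
ES = 6.619% × 1.754 = 11.610%; on $3,000,000: $348,300.

$348,300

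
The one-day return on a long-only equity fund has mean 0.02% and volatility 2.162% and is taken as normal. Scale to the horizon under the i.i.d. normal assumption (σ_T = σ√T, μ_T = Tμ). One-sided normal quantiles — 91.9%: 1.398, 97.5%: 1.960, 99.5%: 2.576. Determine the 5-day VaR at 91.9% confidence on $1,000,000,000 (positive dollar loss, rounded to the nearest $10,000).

σ_{5d} = 2.162% × √5 = 4.834%; μ_{5d} = 5 × 0.02% = 0.100%.
VaR = −(0.100%) + 1.398 × 4.834% = 6.658%.
On $1,000,000,000: 0.06658 × $1,000,000,000 = $66,580,000.

$66,580,000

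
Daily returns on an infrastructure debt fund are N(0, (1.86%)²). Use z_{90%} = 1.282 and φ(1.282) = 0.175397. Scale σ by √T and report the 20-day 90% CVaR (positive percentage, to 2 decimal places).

σ_{20d} = 1.86% × √20 = 8.318%.
ES multiplier = φ(z)/(1−α) = 0.175397/0.1 = 1.754.
ES = 8.318% × 1.754 = 14.590%.

14.59%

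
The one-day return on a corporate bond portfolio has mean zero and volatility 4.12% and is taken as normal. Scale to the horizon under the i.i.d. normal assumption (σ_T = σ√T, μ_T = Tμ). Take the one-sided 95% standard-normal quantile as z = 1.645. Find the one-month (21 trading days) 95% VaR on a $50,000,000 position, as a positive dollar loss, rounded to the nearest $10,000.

σ_{21d} = 4.12% × √21 = 18.880%.
VaR = 1.645 × 18.880% = 31.058%.
On $50,000,000: 0.31058 × $50,000,000 = $15,529,000.

$15,530,000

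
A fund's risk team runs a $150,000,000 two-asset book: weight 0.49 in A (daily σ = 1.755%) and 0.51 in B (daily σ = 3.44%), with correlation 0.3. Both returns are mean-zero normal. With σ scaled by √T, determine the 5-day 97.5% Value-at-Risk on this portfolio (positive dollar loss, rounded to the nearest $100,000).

$14,300,000

σ_p = √(0.49²·1.755² + 0.51²·3.44² + 2·0.3·0.49·0.51·1.755·3.44) = 2.173%.
σ_{5d} = 2.173% × √5 = 4.859%.
z(97.5%) = 1.960.
VaR = 1.960 × 4.859% = 9.524%; on $150,000,000 that is $14,286,000.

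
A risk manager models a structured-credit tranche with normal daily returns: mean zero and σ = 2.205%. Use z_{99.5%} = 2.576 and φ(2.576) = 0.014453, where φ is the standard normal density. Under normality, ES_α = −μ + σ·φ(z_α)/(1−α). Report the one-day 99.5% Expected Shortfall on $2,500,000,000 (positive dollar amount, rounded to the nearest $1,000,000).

$159,000,000

Tail multiplier: φ(z)/(1−α) = 0.014453 / 0.005 = 2.891.
ES = 2.205% × 2.891 = 6.375%.
On $2,500,000,000: 0.06375 × $2,500,000,000 = $159,375,000.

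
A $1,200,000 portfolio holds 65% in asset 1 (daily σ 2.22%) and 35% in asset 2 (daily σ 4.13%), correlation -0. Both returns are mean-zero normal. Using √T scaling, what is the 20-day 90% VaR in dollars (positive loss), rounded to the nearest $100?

σ_p = √(0.65²·2.22² + 0.35²·4.13² + 2·-0·0.65·0.35·2.22·4.13) = 2.042%.
σ_{20d} = 2.042% × √20 = 9.132%.
z(90%) = 1.282.
VaR = 1.282 × 9.132% = 11.707%; on $1,200,000 that is $140,484.

$140,500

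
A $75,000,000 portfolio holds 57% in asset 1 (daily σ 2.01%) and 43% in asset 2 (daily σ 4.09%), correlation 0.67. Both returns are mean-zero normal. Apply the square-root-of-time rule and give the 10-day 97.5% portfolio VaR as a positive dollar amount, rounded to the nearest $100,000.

σ_p = √(0.57²·2.01² + 0.43²·4.09² + 2·0.67·0.57·0.43·2.01·4.09) = 2.666%.
σ_{10d} = 2.666% × √10 = 8.431%.
z(97.5%) = 1.960.
VaR = 1.960 × 8.431% = 16.525%; on $75,000,000 that is $12,393,750.

$12,400,000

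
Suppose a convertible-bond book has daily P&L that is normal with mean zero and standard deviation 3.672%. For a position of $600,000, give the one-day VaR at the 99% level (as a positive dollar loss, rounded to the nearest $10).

$51,250

At 99% one-sided, z = 2.326.
VaR = z·σ = 2.326 × 3.672% = 8.541%.
On $600,000: 0.08541 × $600,000 = $51,246.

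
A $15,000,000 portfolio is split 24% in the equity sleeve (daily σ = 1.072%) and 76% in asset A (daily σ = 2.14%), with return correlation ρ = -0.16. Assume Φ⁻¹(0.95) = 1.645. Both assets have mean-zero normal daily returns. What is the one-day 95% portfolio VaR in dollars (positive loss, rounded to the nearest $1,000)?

$396,000

σ_p² = 0.24²·1.072² + 0.76²·2.14² + 2·-0.16·0.24·0.76·1.072·2.14 = 2.5775 (%²).
σ_p = √2.5775 = 1.605%.
VaR = 1.645 × 1.605% = 2.640%; on $15,000,000 that is $396,000.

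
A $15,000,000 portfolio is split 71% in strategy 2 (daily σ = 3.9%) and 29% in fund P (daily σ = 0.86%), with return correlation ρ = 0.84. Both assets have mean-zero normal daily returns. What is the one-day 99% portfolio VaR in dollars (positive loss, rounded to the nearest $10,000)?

$1,040,000

σ_p² = 0.71²·3.9² + 0.29²·0.86² + 2·0.84·0.71·0.29·3.9·0.86 = 8.8898 (%²).
σ_p = √8.8898 = 2.982%.
At 99%, z = 2.326.
VaR = 2.326 × 2.982% = 6.936%; on $15,000,000 that is $1,040,400.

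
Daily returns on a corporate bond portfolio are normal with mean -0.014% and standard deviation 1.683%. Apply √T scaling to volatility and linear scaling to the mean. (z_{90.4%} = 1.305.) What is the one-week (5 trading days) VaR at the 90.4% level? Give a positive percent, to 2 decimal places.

σ_{5d} = 1.683% × √5 = 3.763%; μ_{5d} = 5 × -0.014% = -0.070%.
VaR = −(-0.070%) + 1.305 × 3.763% = 4.981%.

4.98%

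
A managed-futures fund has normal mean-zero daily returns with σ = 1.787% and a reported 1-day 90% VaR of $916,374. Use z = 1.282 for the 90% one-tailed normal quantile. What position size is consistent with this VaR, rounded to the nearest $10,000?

$40,000,000

VaR as a fraction of value: z·σ = 1.282 × 1.787% = 2.29093%.
Position = $916,374 / 0.0229093 = $40,000,017.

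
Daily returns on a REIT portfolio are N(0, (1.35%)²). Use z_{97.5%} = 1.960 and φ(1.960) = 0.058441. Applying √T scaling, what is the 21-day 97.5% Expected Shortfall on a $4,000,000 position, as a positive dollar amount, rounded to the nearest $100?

σ_{21d} = 1.35% × √21 = 6.186%.
ES multiplier = φ(z)/(1−α) = 0.058441/0.025 = 2.338.
ES = 6.186% × 2.338 = 14.463%; on $4,000,000: $578,520.

$578,500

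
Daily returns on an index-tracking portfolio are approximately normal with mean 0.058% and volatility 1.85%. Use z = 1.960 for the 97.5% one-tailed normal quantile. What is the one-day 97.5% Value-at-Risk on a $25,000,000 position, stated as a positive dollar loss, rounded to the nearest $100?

VaR = −μ + z·σ = −(0.058%) + 1.960 × 1.85% = 3.568%.
On $25,000,000: 0.03568 × $25,000,000 = $892,000.

$892,000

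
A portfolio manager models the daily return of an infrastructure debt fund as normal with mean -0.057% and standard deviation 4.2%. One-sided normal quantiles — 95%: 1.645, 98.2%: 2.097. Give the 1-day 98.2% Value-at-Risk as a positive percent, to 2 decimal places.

8.86%

VaR = −μ + z·σ = −(-0.057%) + 2.097 × 4.2% = 8.864%.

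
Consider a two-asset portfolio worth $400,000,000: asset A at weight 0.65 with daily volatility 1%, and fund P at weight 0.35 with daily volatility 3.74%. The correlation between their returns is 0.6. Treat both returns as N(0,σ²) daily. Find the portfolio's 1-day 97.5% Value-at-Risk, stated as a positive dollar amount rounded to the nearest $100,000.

$13,900,000

σ_p² = 0.65²·1² + 0.35²·3.74² + 2·0.6·0.65·0.35·1·3.74 = 3.1570 (%²).
σ_p = √3.1570 = 1.777%.
At 97.5%, z = 1.960.
VaR = 1.960 × 1.777% = 3.483%; on $400,000,000 that is $13,932,000.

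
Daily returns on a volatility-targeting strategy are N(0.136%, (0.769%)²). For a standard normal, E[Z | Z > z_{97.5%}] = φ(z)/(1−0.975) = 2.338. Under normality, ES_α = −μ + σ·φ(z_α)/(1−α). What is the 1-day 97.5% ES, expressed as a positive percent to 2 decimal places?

1.66%

ES = −(0.136%) + 0.769% × 2.338 = 1.662%.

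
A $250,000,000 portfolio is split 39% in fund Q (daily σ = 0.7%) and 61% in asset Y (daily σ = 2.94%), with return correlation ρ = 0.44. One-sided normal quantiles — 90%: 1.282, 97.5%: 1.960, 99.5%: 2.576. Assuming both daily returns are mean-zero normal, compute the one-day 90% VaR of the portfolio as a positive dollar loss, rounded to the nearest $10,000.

$6,180,000

σ_p² = 0.39²·0.7² + 0.61²·2.94² + 2·0.44·0.39·0.61·0.7·2.94 = 3.7217 (%²).
σ_p = √3.7217 = 1.929%.
VaR = 1.282 × 1.929% = 2.473%; on $250,000,000 that is $6,182,500.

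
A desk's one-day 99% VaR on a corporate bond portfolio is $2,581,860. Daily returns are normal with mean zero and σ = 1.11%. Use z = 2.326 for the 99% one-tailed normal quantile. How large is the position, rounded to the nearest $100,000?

VaR as a fraction of value: z·σ = 2.326 × 1.11% = 2.58186%.
Position = $2,581,860 / 0.0258186 = $100,000,000.

$100,000,000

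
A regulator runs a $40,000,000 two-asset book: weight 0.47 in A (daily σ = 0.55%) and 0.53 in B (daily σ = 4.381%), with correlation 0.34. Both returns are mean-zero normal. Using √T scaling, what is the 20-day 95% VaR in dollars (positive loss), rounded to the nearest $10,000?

σ_p = √(0.47²·0.55² + 0.53²·4.381² + 2·0.34·0.47·0.53·0.55·4.381) = 2.422%.
σ_{20d} = 2.422% × √20 = 10.832%.
z(95%) = 1.645.
VaR = 1.645 × 10.832% = 17.819%; on $40,000,000 that is $7,127,600.

$7,130,000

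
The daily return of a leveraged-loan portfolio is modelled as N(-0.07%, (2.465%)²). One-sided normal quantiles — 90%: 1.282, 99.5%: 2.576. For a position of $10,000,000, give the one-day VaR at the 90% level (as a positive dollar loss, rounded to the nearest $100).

$323,000

VaR = −μ + z·σ = −(-0.07%) + 1.282 × 2.465% = 3.230%.
On $10,000,000: 0.03230 × $10,000,000 = $323,000.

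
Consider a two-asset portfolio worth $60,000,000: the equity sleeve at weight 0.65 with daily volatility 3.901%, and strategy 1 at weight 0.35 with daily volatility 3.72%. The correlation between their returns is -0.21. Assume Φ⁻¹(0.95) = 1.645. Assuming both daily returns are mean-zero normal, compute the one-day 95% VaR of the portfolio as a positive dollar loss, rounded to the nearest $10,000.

σ_p² = 0.65²·3.901² + 0.35²·3.72² + 2·-0.21·0.65·0.35·3.901·3.72 = 6.7381 (%²).
σ_p = √6.7381 = 2.596%.
VaR = 1.645 × 2.596% = 4.270%; on $60,000,000 that is $2,562,000.

$2,560,000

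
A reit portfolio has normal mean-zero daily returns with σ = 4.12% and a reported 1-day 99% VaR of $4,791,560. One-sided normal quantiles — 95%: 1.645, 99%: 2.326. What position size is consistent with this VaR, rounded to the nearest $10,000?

VaR as a fraction of value: z·σ = 2.326 × 4.12% = 9.58312%.
Position = $4,791,560 / 0.0958312 = $50,000,000.

$50,000,000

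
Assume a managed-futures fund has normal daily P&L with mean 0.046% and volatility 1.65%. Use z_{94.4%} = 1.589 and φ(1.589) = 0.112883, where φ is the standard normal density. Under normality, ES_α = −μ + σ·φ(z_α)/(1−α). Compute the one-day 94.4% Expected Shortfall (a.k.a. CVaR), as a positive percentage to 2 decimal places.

Tail multiplier: φ(z)/(1−α) = 0.112883 / 0.056 = 2.016.
ES = −(0.046%) + 1.65% × 2.016 = 3.280%.

3.28%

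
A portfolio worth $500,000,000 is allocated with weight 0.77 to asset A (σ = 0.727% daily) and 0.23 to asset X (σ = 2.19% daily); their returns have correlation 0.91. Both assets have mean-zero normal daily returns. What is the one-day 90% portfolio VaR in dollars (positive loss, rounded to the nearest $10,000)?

$6,660,000

σ_p² = 0.77²·0.727² + 0.23²·2.19² + 2·0.91·0.77·0.23·0.727·2.19 = 1.0803 (%²).
σ_p = √1.0803 = 1.039%.
At 90%, z = 1.282.
VaR = 1.282 × 1.039% = 1.332%; on $500,000,000 that is $6,660,000.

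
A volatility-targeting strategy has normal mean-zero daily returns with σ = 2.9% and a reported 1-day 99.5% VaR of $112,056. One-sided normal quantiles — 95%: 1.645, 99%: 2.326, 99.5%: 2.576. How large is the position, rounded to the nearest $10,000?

$1,500,000

VaR as a fraction of value: z·σ = 2.576 × 2.9% = 7.4704%.
Position = $112,056 / 0.074704 = $1,500,000.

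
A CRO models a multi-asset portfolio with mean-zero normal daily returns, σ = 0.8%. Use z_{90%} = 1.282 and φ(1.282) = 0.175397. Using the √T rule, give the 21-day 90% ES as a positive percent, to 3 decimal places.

σ_{21d} = 0.8% × √21 = 3.666%.
ES multiplier = φ(z)/(1−α) = 0.175397/0.1 = 1.754.
ES = 3.666% × 1.754 = 6.430%.

6.430%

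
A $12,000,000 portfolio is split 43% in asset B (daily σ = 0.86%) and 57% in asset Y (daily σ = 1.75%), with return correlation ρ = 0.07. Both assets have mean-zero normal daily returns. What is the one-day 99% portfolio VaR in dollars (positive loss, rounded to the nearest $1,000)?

σ_p² = 0.43²·0.86² + 0.57²·1.75² + 2·0.07·0.43·0.57·0.86·1.75 = 1.1834 (%²).
σ_p = √1.1834 = 1.088%.
At 99%, z = 2.326.
VaR = 2.326 × 1.088% = 2.531%; on $12,000,000 that is $303,720.

$304,000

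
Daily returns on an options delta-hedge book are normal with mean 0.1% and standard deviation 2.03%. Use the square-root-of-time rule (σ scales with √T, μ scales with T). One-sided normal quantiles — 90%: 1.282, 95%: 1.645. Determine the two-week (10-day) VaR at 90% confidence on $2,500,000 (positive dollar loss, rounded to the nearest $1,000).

σ_{10d} = 2.03% × √10 = 6.419%; μ_{10d} = 10 × 0.1% = 1.000%.
VaR = −(1.000%) + 1.282 × 6.419% = 7.229%.
On $2,500,000: 0.07229 × $2,500,000 = $180,725.

$181,000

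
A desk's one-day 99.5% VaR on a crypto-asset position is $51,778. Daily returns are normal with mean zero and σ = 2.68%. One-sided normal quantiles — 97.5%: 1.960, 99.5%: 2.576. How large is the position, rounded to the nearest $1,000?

VaR as a fraction of value: z·σ = 2.576 × 2.68% = 6.90368%.
Position = $51,778 / 0.0690368 = $750,006.

$750,000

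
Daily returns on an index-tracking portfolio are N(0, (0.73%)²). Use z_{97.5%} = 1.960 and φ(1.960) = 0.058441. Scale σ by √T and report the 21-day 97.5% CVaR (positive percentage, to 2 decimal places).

7.82%

σ_{21d} = 0.73% × √21 = 3.345%.
ES multiplier = φ(z)/(1−α) = 0.058441/0.025 = 2.338.
ES = 3.345% × 2.338 = 7.821%.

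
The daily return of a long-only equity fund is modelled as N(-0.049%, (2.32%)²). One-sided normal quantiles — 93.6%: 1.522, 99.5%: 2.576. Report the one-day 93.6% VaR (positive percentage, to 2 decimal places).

3.58%

VaR = −μ + z·σ = −(-0.049%) + 1.522 × 2.32% = 3.580%.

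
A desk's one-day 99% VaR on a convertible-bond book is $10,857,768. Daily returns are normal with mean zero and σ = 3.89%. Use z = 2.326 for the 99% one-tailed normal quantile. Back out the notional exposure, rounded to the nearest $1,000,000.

VaR as a fraction of value: z·σ = 2.326 × 3.89% = 9.04814%.
Position = $10,857,768 / 0.0904814 = $120,000,000.

$120,000,000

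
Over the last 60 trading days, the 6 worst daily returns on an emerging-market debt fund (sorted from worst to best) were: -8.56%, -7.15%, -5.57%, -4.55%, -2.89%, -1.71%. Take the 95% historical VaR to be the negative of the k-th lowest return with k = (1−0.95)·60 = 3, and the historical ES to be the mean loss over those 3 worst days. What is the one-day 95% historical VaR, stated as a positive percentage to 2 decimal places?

5.57%

k = 3; the 3rd lowest return is -5.57%, so VaR = 5.57%.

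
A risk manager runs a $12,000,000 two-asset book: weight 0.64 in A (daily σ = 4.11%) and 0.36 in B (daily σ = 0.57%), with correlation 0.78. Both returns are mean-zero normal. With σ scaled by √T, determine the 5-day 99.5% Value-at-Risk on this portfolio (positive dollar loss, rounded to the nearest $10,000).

$1,930,000

σ_p = √(0.64²·4.11² + 0.36²·0.57² + 2·0.78·0.64·0.36·4.11·0.57) = 2.793%.
σ_{5d} = 2.793% × √5 = 6.245%.
z(99.5%) = 2.576.
VaR = 2.576 × 6.245% = 16.087%; on $12,000,000 that is $1,930,440.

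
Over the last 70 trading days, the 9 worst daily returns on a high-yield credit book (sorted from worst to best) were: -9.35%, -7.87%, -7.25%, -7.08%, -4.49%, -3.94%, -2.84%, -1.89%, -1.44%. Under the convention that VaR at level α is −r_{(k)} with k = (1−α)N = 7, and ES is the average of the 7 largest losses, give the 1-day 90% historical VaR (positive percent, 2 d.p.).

2.84%

k = 7; the 7th lowest return is -2.84%, so VaR = 2.84%.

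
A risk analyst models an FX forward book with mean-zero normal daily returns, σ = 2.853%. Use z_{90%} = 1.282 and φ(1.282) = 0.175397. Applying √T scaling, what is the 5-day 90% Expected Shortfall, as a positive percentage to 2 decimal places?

11.19%

σ_{5d} = 2.853% × √5 = 6.380%.
ES multiplier = φ(z)/(1−α) = 0.175397/0.1 = 1.754.
ES = 6.380% × 1.754 = 11.191%.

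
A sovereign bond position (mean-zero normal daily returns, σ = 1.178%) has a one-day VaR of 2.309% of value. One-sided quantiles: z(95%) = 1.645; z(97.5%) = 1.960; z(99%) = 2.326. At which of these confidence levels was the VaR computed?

97.5%

Implied z = VaR/σ = 2.309 / 1.178 = 1.960.
This matches z(97.5%) = 1.960.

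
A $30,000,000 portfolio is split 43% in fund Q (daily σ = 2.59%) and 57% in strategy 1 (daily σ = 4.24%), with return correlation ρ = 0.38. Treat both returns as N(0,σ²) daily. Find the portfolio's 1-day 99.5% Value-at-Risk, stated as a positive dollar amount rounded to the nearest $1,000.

$2,335,000

σ_p² = 0.43²·2.59² + 0.57²·4.24² + 2·0.38·0.43·0.57·2.59·4.24 = 9.1269 (%²).
σ_p = √9.1269 = 3.021%.
At 99.5%, z = 2.576.
VaR = 2.576 × 3.021% = 7.782%; on $30,000,000 that is $2,334,600.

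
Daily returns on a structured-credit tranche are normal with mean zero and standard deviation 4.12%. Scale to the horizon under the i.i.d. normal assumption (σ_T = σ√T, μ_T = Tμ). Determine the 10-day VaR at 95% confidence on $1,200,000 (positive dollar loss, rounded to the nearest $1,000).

$257,000

At 95%, z = 1.645.
σ_{10d} = 4.12% × √10 = 13.029%.
VaR = 1.645 × 13.029% = 21.433%.
On $1,200,000: 0.21433 × $1,200,000 = $257,196.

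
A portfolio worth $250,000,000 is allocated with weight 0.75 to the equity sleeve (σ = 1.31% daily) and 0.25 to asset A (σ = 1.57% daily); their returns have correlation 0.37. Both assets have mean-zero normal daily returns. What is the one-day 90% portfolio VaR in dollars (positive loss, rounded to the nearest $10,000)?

$3,800,000

σ_p² = 0.75²·1.31² + 0.25²·1.57² + 2·0.37·0.75·0.25·1.31·1.57 = 1.4047 (%²).
σ_p = √1.4047 = 1.185%.
At 90%, z = 1.282.
VaR = 1.282 × 1.185% = 1.519%; on $250,000,000 that is $3,797,500.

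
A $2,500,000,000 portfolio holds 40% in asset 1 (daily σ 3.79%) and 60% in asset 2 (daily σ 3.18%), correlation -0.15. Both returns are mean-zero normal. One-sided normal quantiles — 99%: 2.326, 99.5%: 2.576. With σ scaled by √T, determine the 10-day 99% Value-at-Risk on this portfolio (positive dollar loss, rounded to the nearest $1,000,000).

σ_p = √(0.4²·3.79² + 0.6²·3.18² + 2·-0.15·0.4·0.6·3.79·3.18) = 2.252%.
σ_{10d} = 2.252% × √10 = 7.121%.
VaR = 2.326 × 7.121% = 16.563%; on $2,500,000,000 that is $414,075,000.

$414,000,000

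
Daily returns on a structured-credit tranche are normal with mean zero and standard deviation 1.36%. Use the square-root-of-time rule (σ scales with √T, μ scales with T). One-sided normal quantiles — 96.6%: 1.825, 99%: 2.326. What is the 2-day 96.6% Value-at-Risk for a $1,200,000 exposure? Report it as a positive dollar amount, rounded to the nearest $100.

$42,100

σ_{2d} = 1.36% × √2 = 1.923%.
VaR = 1.825 × 1.923% = 3.509%.
On $1,200,000: 0.03509 × $1,200,000 = $42,108.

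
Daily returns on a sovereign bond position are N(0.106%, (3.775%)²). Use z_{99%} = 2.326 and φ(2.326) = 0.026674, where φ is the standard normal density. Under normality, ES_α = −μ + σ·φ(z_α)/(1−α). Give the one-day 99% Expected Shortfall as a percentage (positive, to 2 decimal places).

Tail multiplier: φ(z)/(1−α) = 0.026674 / 0.01 = 2.667.
ES = −(0.106%) + 3.775% × 2.667 = 9.962%.

9.96%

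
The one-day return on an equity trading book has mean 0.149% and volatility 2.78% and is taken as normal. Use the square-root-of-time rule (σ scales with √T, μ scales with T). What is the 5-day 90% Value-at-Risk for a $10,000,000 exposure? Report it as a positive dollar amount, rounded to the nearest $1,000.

At 90%, z = 1.282.
σ_{5d} = 2.78% × √5 = 6.216%; μ_{5d} = 5 × 0.149% = 0.745%.
VaR = −(0.745%) + 1.282 × 6.216% = 7.224%.
On $10,000,000: 0.07224 × $10,000,000 = $722,400.

$722,000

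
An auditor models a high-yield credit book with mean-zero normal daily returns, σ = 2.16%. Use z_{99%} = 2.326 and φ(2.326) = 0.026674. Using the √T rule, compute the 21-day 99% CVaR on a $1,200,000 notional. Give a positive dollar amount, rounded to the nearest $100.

$316,800

σ_{21d} = 2.16% × √21 = 9.898%.
ES multiplier = φ(z)/(1−α) = 0.026674/0.01 = 2.667.
ES = 9.898% × 2.667 = 26.398%; on $1,200,000: $316,776.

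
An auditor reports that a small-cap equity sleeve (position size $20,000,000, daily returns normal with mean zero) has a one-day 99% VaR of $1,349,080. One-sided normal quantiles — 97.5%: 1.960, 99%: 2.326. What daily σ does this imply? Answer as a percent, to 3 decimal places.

2.900%

VaR as a fraction: $1,349,080 / $20,000,000 = 6.745%.
σ = VaR / z = 6.745% / 2.326 = 2.900%.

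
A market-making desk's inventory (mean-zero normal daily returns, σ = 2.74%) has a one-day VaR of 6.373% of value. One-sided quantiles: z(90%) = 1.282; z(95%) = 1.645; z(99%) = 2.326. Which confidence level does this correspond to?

Implied z = VaR/σ = 6.373 / 2.74 = 2.326.
This matches z(99%) = 2.326.

99%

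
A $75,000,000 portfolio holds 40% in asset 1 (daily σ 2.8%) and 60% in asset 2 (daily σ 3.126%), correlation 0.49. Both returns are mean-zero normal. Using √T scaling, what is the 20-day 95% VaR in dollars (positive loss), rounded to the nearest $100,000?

$14,400,000

σ_p = √(0.4²·2.8² + 0.6²·3.126² + 2·0.49·0.4·0.6·2.8·3.126) = 2.614%.
σ_{20d} = 2.614% × √20 = 11.690%.
z(95%) = 1.645.
VaR = 1.645 × 11.690% = 19.230%; on $75,000,000 that is $14,422,500.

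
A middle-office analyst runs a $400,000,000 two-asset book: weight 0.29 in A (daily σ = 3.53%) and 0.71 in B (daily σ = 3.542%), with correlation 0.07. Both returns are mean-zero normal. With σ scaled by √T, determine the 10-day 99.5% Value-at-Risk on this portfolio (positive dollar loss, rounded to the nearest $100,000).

$90,600,000

σ_p = √(0.29²·3.53² + 0.71²·3.542² + 2·0.07·0.29·0.71·3.53·3.542) = 2.781%.
σ_{10d} = 2.781% × √10 = 8.794%.
z(99.5%) = 2.576.
VaR = 2.576 × 8.794% = 22.653%; on $400,000,000 that is $90,612,000.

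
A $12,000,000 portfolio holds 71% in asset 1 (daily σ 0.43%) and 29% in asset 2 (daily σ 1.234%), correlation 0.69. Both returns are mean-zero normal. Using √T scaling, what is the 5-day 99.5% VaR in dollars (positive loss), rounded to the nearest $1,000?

σ_p = √(0.71²·0.43² + 0.29²·1.234² + 2·0.69·0.71·0.29·0.43·1.234) = 0.610%.
σ_{5d} = 0.610% × √5 = 1.364%.
z(99.5%) = 2.576.
VaR = 2.576 × 1.364% = 3.514%; on $12,000,000 that is $421,680.

$422,000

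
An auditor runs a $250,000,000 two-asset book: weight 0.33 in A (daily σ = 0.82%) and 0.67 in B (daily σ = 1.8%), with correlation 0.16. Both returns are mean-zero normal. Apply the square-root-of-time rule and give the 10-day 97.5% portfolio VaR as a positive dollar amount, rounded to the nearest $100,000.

$19,800,000

σ_p = √(0.33²·0.82² + 0.67²·1.8² + 2·0.16·0.33·0.67·0.82·1.8) = 1.278%.
σ_{10d} = 1.278% × √10 = 4.041%.
z(97.5%) = 1.960.
VaR = 1.960 × 4.041% = 7.920%; on $250,000,000 that is $19,800,000.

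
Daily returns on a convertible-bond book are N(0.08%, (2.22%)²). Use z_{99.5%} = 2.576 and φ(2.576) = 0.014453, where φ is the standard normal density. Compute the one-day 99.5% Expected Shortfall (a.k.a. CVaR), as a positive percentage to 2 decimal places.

Tail multiplier: φ(z)/(1−α) = 0.014453 / 0.005 = 2.891.
ES = −(0.08%) + 2.22% × 2.891 = 6.338%.

6.34%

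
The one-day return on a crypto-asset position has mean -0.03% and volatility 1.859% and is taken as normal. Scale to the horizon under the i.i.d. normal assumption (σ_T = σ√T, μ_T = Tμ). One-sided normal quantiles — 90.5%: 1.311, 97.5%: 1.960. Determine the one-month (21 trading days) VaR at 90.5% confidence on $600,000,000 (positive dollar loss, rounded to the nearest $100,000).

$70,800,000

σ_{21d} = 1.859% × √21 = 8.519%; μ_{21d} = 21 × -0.03% = -0.630%.
VaR = −(-0.630%) + 1.311 × 8.519% = 11.798%.
On $600,000,000: 0.11798 × $600,000,000 = $70,788,000.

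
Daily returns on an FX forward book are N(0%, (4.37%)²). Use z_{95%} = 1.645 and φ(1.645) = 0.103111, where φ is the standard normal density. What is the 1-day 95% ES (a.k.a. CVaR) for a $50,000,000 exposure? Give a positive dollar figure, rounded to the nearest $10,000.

$4,510,000

Tail multiplier: φ(z)/(1−α) = 0.103111 / 0.05 = 2.062.
ES = 4.37% × 2.062 = 9.011%.
On $50,000,000: 0.09011 × $50,000,000 = $4,505,500.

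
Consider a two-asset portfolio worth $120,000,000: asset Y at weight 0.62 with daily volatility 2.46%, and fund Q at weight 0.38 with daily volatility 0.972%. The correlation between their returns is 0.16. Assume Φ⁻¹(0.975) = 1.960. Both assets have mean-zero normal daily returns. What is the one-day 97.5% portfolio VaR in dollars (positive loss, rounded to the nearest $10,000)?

σ_p² = 0.62²·2.46² + 0.38²·0.972² + 2·0.16·0.62·0.38·2.46·0.972 = 2.6429 (%²).
σ_p = √2.6429 = 1.626%.
VaR = 1.960 × 1.626% = 3.187%; on $120,000,000 that is $3,824,400.

$3,820,000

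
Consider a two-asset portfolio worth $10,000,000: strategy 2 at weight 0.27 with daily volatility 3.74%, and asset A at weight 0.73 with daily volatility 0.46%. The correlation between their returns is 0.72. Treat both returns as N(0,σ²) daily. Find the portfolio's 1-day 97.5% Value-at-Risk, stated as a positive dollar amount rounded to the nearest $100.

$249,500

σ_p² = 0.27²·3.74² + 0.73²·0.46² + 2·0.72·0.27·0.73·3.74·0.46 = 1.6207 (%²).
σ_p = √1.6207 = 1.273%.
At 97.5%, z = 1.960.
VaR = 1.960 × 1.273% = 2.495%; on $10,000,000 that is $249,500.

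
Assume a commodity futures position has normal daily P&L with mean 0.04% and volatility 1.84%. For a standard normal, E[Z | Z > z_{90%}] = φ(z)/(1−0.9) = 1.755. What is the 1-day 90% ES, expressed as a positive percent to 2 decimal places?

3.19%

ES = −(0.04%) + 1.84% × 1.755 = 3.189%.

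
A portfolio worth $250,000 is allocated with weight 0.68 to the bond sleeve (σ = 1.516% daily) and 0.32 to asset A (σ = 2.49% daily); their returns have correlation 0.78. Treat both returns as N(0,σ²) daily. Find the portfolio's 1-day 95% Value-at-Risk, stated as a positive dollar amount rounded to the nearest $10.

$7,100

σ_p² = 0.68²·1.516² + 0.32²·2.49² + 2·0.78·0.68·0.32·1.516·2.49 = 2.9790 (%²).
σ_p = √2.9790 = 1.726%.
At 95%, z = 1.645.
VaR = 1.645 × 1.726% = 2.839%; on $250,000 that is $7,098.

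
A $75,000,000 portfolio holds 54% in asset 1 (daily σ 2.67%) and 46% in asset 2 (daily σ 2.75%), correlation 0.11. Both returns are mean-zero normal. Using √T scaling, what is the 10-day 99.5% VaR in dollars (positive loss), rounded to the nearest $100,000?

σ_p = √(0.54²·2.67² + 0.46²·2.75² + 2·0.11·0.54·0.46·2.67·2.75) = 2.020%.
σ_{10d} = 2.020% × √10 = 6.388%.
z(99.5%) = 2.576.
VaR = 2.576 × 6.388% = 16.455%; on $75,000,000 that is $12,341,250.

$12,300,000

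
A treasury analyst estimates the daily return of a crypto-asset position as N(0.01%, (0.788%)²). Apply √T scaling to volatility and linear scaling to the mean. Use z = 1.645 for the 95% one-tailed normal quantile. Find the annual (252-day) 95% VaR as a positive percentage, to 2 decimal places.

σ_{252d} = 0.788% × √252 = 12.509%; μ_{252d} = 252 × 0.01% = 2.520%.
VaR = −(2.520%) + 1.645 × 12.509% = 18.057%.

18.06%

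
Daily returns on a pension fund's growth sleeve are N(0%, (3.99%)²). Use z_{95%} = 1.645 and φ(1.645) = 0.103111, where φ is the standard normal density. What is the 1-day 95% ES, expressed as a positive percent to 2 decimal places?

8.23%

Tail multiplier: φ(z)/(1−α) = 0.103111 / 0.05 = 2.062.
ES = 3.99% × 2.062 = 8.227%.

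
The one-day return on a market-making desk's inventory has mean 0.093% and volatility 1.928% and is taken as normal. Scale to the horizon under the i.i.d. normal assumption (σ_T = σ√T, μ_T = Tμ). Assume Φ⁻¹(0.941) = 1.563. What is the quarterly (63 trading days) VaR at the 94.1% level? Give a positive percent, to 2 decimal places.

σ_{63d} = 1.928% × √63 = 15.303%; μ_{63d} = 63 × 0.093% = 5.859%.
VaR = −(5.859%) + 1.563 × 15.303% = 18.060%.

18.06%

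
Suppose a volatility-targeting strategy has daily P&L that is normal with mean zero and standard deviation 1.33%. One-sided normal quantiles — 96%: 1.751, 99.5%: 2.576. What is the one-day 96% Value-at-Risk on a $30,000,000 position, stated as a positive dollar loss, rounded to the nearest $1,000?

VaR = z·σ = 1.751 × 1.33% = 2.329%.
On $30,000,000: 0.02329 × $30,000,000 = $698,700.

$699,000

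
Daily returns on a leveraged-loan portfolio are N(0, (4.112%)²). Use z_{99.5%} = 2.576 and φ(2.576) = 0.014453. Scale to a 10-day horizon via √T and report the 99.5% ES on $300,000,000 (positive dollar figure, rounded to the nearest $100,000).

$112,800,000

σ_{10d} = 4.112% × √10 = 13.003%.
ES multiplier = φ(z)/(1−α) = 0.014453/0.005 = 2.891.
ES = 13.003% × 2.891 = 37.592%; on $300,000,000: $112,776,000.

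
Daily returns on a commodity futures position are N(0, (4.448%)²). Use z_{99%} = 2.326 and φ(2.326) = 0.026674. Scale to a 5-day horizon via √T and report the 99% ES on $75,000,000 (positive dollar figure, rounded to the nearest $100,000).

$19,900,000

σ_{5d} = 4.448% × √5 = 9.946%.
ES multiplier = φ(z)/(1−α) = 0.026674/0.01 = 2.667.
ES = 9.946% × 2.667 = 26.526%; on $75,000,000: $19,894,500.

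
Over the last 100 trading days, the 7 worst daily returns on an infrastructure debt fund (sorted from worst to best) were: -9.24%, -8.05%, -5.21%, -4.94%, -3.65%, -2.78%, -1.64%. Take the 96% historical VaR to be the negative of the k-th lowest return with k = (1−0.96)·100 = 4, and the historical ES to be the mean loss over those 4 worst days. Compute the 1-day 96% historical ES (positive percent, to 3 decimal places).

6.860%

The 4 worst returns sum to -27.44%.
ES = −(-27.44%) / 4 = 6.86% ≈ 6.860%.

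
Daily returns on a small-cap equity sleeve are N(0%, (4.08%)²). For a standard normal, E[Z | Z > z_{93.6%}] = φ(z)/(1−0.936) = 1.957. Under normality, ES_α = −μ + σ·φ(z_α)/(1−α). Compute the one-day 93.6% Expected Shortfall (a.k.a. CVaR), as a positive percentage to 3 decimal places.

ES = 4.08% × 1.957 = 7.985%.

7.985%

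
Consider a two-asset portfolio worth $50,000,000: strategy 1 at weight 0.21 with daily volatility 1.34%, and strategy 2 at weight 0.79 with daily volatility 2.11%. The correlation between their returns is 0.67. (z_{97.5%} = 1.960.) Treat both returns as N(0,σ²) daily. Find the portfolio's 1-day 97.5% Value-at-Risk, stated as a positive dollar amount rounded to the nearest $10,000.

σ_p² = 0.21²·1.34² + 0.79²·2.11² + 2·0.67·0.21·0.79·1.34·2.11 = 3.4863 (%²).
σ_p = √3.4863 = 1.867%.
VaR = 1.960 × 1.867% = 3.659%; on $50,000,000 that is $1,829,500.

$1,830,000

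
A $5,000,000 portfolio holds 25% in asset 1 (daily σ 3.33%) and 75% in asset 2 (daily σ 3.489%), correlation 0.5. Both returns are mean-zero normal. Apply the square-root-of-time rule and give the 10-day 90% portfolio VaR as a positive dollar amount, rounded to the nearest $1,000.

σ_p = √(0.25²·3.33² + 0.75²·3.489² + 2·0.5·0.25·0.75·3.33·3.489) = 3.118%.
σ_{10d} = 3.118% × √10 = 9.860%.
z(90%) = 1.282.
VaR = 1.282 × 9.860% = 12.641%; on $5,000,000 that is $632,050.

$632,000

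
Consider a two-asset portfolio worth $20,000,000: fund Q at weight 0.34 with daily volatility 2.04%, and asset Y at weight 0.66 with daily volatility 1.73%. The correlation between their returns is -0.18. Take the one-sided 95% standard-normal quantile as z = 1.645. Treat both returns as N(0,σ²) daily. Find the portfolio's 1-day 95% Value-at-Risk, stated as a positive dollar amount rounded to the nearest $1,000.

σ_p² = 0.34²·2.04² + 0.66²·1.73² + 2·-0.18·0.34·0.66·2.04·1.73 = 1.4997 (%²).
σ_p = √1.4997 = 1.225%.
VaR = 1.645 × 1.225% = 2.015%; on $20,000,000 that is $403,000.

$403,000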